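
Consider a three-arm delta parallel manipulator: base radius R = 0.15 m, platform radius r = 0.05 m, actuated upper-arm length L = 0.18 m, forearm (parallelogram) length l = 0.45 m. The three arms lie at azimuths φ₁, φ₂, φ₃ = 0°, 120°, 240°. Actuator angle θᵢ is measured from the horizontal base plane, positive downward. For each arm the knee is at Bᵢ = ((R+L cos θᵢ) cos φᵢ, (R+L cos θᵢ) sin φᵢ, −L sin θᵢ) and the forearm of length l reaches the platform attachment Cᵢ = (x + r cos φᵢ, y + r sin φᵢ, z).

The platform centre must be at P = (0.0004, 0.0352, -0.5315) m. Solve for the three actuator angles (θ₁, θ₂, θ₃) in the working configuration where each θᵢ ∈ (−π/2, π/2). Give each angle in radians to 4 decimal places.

θ₁ = 0.8728, θ₂ = 0.7856, θ₃ = 0.9600

arm 1 (φ=0.0°): x'=0.0004, y'=0.0352
  e−x'=0.0996;  (l²−L²−(e−x')²−y'²−z²)/2L = -0.3432
  √(A²+B²)=0.5408;  θ1 = -1.3856+2.2584 ≈ 0.8728
arm 2 (φ=120.0°): x'=0.0303, y'=-0.0179
  e−x'=0.0697;  (l²−L²−(e−x')²−y'²−z²)/2L = -0.3266
  √(A²+B²)=0.5361;  θ2 = -1.4404+2.2259 ≈ 0.7856
φ3=240.0° → target in arm frame (-0.0307, -0.0173)
  e−x'=0.1307;  (l²−L²−(e−x')²−y'²−z²)/2L = -0.3605
  θ3 = atan2(B,A) + arccos(C/0.5473) = 0.9600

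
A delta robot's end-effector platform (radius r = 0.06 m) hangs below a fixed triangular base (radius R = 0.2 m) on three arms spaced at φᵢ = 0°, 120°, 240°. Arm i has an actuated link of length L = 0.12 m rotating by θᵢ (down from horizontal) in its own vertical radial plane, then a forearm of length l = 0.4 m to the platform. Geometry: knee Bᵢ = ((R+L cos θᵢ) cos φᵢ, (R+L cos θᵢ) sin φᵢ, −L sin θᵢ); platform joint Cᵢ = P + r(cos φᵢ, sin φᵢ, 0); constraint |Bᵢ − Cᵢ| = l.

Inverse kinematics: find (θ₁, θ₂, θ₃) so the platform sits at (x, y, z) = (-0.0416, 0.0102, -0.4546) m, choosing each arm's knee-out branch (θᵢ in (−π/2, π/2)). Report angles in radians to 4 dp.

rotate P by −φ1: (-0.0416, 0.0102, -0.4546)
  A cos θ + B sin θ = C:  0.1816·cos θ + -0.4546·sin θ = -0.3923
  γ=atan2(-0.4546,0.1816)=-1.1907;  ψ=arccos(-0.8013)=2.5003;  θ1=γ+ψ≈1.3095
rotate P by −φ2: (0.0296, 0.0309, -0.4546)
  e−x'=0.1104;  (l²−L²−(e−x')²−y'²−z²)/2L = -0.3092
  γ=atan2(-0.4546,0.1104)=-1.3326;  ψ=arccos(-0.6609)=2.2928;  θ2=γ+ψ≈0.9602
arm 3 (φ=240.0°): x'=0.0120, y'=-0.0411
  e−x'=0.1280;  (l²−L²−(e−x')²−y'²−z²)/2L = -0.3298
  θ3 = atan2(B,A) + arccos(C/0.4723) = 1.0475

θ₁ = 1.3095, θ₂ = 0.9602, θ₃ = 1.0475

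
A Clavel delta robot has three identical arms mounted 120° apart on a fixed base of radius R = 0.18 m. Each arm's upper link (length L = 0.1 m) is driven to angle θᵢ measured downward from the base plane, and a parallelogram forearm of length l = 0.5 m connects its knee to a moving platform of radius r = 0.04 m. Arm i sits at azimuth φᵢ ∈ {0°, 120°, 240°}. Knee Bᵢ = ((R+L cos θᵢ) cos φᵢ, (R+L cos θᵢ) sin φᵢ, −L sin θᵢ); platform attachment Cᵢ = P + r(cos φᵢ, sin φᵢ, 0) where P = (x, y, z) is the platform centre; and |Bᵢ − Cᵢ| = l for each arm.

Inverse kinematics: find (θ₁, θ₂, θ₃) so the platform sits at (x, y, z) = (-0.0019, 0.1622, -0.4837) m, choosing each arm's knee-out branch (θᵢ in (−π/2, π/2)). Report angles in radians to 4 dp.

arm 1 (φ=0.0°): x'=-0.0019, y'=0.1622
  A cos θ + B sin θ = C:  0.1419·cos θ + -0.4837·sin θ = -0.2021
  √(A²+B²)=0.5041;  θ1 = -1.2854+1.9832 ≈ 0.6978
φ2=120.0° → target in arm frame (0.1414, -0.0795)
  e−x'=-0.0014;  (l²−L²−(e−x')²−y'²−z²)/2L = -0.0014
  θ2 = atan2(B,A) + arccos(C/0.4837) = 0.0000
rotate P by −φ3: (-0.1395, -0.0827, -0.4837)
  e−x'=0.2795;  (l²−L²−(e−x')²−y'²−z²)/2L = -0.3947
  γ=atan2(-0.4837,0.2795)=-1.0468;  ψ=arccos(-0.7065)=2.3554;  θ3=γ+ψ≈1.3086

θ₁ = 0.6978, θ₂ = 0.0000, θ₃ = 1.3086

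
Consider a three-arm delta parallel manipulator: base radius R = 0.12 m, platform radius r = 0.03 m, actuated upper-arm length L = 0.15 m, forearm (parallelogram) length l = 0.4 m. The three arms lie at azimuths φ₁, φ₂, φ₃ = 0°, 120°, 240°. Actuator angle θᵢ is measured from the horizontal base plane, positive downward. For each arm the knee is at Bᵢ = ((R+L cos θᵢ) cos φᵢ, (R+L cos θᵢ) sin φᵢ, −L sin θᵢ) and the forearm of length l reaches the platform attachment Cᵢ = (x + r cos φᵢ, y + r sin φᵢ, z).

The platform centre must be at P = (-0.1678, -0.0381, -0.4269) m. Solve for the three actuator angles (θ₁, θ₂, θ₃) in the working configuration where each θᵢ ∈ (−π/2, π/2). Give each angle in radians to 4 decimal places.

rotate P by −φ1: (-0.1678, -0.0381, -0.4269)
  A cos θ + B sin θ = C:  0.2578·cos θ + -0.4269·sin θ = -0.3755
  θ1 = atan2(B,A) + arccos(C/0.4987) = 1.3959
φ2=120.0° → target in arm frame (0.0509, 0.1644)
  e−x'=0.0391;  (l²−L²−(e−x')²−y'²−z²)/2L = -0.2443
  θ2 = atan2(B,A) + arccos(C/0.4287) = 0.6977
rotate P by −φ3: (0.1169, -0.1263, -0.4269)
  A cos θ + B sin θ = C:  -0.0269·cos θ + -0.4269·sin θ = -0.2047
  θ3 = atan2(B,A) + arccos(C/0.4277) = 0.4361

θ₁ = 1.3959, θ₂ = 0.6977, θ₃ = 0.4361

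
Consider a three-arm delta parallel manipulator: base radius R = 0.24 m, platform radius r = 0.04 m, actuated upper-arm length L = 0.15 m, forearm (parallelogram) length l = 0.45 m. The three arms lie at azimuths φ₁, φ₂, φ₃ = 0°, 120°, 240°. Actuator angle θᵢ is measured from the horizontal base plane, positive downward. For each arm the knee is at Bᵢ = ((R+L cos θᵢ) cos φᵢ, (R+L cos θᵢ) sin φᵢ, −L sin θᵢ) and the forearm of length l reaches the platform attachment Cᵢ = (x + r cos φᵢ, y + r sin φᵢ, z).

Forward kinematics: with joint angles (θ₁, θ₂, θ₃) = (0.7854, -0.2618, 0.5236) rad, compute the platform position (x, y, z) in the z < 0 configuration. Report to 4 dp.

(-0.0745, 0.0696, -0.3359)

φ1=0.0°: virtual centre (0.3061, 0.0000, -0.1061), radius l
S2 = (0.3449·cos120.0°, 0.3449·sin120.0°, 0.0388) = (-0.1724, 0.2987, 0.0388)
φ3=240.0°: virtual centre (-0.1650, -0.2857, -0.0750), radius l
eliminate P² terms by subtracting sphere 1 from 2 and 3
[-0.9570 0.5974 0.2898]·P = 0.0155;  [-0.9420 -0.5714 0.0621]·P = 0.0095
Cramer: x(z) = -0.0131+0.1827z;  y(z) = 0.0050-0.1924z
sphere 1 gives Az²+Bz+C=0 with A=1.0704, B=0.0936, C=-0.0893;  B²−4AC=0.3913;  roots -0.3359, 0.2485;  negative root z = -0.3359
x = -0.0745, y = 0.0696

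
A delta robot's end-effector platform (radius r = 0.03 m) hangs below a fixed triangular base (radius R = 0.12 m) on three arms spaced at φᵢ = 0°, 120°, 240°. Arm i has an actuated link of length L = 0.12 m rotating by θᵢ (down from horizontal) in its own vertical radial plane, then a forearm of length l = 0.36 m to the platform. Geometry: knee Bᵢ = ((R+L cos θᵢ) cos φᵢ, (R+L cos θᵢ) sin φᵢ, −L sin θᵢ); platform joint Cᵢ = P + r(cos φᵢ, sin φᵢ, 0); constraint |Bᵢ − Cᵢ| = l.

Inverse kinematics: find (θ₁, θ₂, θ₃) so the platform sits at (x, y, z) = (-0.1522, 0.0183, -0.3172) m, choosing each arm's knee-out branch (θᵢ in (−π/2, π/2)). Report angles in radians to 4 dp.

θ₁ = 1.1343, θ₂ = 0.0000, θ₃ = 0.1743

φ1=0.0° → target in arm frame (-0.1522, 0.0183)
  e−x'=0.2422;  (l²−L²−(e−x')²−y'²−z²)/2L = -0.1850
  γ=atan2(-0.3172,0.2422)=-0.9187;  ψ=arccos(-0.4637)=2.0529;  θ1=γ+ψ≈1.1343
rotate P by −φ2: (0.0919, 0.1227, -0.3172)
  e−x'=-0.0019;  (l²−L²−(e−x')²−y'²−z²)/2L = -0.0019
  √(A²+B²)=0.3172;  θ2 = -1.5769+1.5769 ≈ 0.0000
arm 3 (φ=240.0°): x'=0.0603, y'=-0.1410
  e−x'=0.0297;  (l²−L²−(e−x')²−y'²−z²)/2L = -0.0257
  γ=atan2(-0.3172,0.0297)=-1.4773;  ψ=arccos(-0.0807)=1.6516;  θ3=γ+ψ≈0.1743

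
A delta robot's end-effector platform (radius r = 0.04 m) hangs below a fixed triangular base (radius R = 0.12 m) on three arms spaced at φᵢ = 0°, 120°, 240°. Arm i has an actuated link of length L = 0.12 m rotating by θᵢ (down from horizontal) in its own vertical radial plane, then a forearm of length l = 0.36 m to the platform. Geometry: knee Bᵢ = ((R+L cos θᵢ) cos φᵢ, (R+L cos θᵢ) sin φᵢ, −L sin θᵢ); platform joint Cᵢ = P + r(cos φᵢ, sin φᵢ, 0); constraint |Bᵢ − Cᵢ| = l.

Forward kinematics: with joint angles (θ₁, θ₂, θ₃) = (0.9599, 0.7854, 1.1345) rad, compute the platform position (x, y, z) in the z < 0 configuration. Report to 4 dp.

φ1=0.0°: virtual centre (0.1488, 0.0000, -0.0983), radius l
centre 2 = (0.1649·cos120.0°, 0.1649·sin120.0°, -0.0849) = (-0.0824, 0.1428, -0.0849)
arm 3 at φ=240.0°: ρ3 = 0.1307;  centre 3 = (-0.0654, -0.1132, -0.1088)
|centre ₂|²−|centre ₁|² = 0.0026;  |centre ₃|²−|centre ₁|² = -0.0029
plane₁₂: -0.4625x+0.2855y+0.0269z = 0.0026
det = 0.2270;  x = 0.0011+0.0005z,  y = 0.0107+-0.0934z
into |P−centre ₁|² = l²: 1.0087z² + 0.1944z + -0.0980 = 0;  Δ = 0.4332;  z = -0.4226 or 0.2299 → z<0 root = -0.4226
x = 0.0009, y = 0.0502

(0.0009, 0.0502, -0.4226)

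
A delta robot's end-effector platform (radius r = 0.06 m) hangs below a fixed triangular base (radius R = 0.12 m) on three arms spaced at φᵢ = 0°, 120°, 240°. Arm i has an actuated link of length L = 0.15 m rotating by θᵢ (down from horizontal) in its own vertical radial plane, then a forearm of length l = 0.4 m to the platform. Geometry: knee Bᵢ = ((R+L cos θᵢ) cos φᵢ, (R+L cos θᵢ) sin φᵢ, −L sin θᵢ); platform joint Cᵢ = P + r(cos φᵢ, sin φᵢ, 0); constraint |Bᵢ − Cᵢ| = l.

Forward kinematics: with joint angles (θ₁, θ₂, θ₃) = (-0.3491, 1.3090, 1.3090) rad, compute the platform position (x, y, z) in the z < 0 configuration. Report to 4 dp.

(0.2899, 0.0000, -0.3387)

arm 1 at φ=0.0°: (R−r)+L cos θ1 = 0.2010;  centre 1 = (0.2010, 0.0000, 0.0513)
centre 2 = (0.0988·cos120.0°, 0.0988·sin120.0°, -0.1449) = (-0.0494, 0.0856, -0.1449)
φ3=240.0°: virtual centre (-0.0494, -0.0856, -0.1449), radius l
eliminate P² terms by subtracting sphere 1 from 2 and 3
linear system: -0.5007x+0.1712y = -0.0123−-0.3924z; -0.5007x+-0.1712y = -0.0123−-0.3924z
det = 0.1714;  x = 0.0245+-0.7836z,  y = 0.0000+0.0000z
sphere 1 gives Az²+Bz+C=0 with A=1.6141, B=0.1740, C=-0.1262;  B²−4AC=0.8452;  roots -0.3387, 0.2309;  negative root z = -0.3387
x = 0.2899, y = 0.0000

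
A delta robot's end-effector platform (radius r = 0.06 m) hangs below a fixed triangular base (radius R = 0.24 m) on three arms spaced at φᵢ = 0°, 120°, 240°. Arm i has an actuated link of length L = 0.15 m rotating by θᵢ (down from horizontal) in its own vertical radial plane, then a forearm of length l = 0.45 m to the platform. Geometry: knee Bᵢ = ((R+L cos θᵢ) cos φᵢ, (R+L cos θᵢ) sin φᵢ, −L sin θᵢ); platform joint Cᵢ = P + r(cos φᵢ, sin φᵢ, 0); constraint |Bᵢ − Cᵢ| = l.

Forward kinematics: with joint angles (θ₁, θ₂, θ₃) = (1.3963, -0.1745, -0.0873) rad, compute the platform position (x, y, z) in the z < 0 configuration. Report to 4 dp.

centre 1 = (0.2060·cos0.0°, 0.2060·sin0.0°, -0.1477) = (0.2060, 0.0000, -0.1477)
centre 2 = (0.3277·cos120.0°, 0.3277·sin120.0°, 0.0260) = (-0.1639, 0.2838, 0.0260)
centre 3 = (0.3294·cos240.0°, 0.3294·sin240.0°, 0.0131) = (-0.1647, -0.2853, 0.0131)
subtract pairs → two planes through P
plane₁₂: -0.7398x+0.5676y+0.3475z = 0.0438
Cramer: x(z) = -0.0596+0.4518z;  y(z) = -0.0005-0.0235z
into |P−centre ₁|² = l²: 1.2046z² + 0.0555z + -0.1101 = 0;  Δ = 0.5338;  z = -0.3263 or 0.2802 → z<0 root = -0.3263
x = -0.2070, y = 0.0072

(-0.2070, 0.0072, -0.3263)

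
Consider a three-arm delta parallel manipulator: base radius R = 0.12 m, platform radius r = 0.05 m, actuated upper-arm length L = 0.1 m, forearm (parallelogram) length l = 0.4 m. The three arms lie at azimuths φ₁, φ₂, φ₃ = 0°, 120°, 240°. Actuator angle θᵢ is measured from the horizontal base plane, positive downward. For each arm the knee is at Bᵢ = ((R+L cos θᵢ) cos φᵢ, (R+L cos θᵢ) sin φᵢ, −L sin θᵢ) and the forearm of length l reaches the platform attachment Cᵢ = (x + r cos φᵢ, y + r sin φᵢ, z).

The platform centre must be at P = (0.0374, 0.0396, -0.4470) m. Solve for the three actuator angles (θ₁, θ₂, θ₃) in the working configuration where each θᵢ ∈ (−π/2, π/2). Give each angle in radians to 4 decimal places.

arm 1 (φ=0.0°): x'=0.0374, y'=0.0396
  A cos θ + B sin θ = C:  0.0326·cos θ + -0.4470·sin θ = -0.2622
  θ1 = atan2(B,A) + arccos(C/0.4482) = 0.6977
rotate P by −φ2: (0.0156, -0.0522, -0.4470)
  A cos θ + B sin θ = C:  0.0544·cos θ + -0.4470·sin θ = -0.2775
  γ=atan2(-0.4470,0.0544)=-1.4497;  ψ=arccos(-0.6162)=2.2347;  θ2=γ+ψ≈0.7850
rotate P by −φ3: (-0.0530, 0.0126, -0.4470)
  A=0.1230, B=-0.4470, C=(l²−L²−A²−y'²−z²)/(2L)=-0.3255
  γ=atan2(-0.4470,0.1230)=-1.3023;  ψ=arccos(-0.7020)=2.3491;  θ3=γ+ψ≈1.0468

θ₁ = 0.6977, θ₂ = 0.7850, θ₃ = 1.0468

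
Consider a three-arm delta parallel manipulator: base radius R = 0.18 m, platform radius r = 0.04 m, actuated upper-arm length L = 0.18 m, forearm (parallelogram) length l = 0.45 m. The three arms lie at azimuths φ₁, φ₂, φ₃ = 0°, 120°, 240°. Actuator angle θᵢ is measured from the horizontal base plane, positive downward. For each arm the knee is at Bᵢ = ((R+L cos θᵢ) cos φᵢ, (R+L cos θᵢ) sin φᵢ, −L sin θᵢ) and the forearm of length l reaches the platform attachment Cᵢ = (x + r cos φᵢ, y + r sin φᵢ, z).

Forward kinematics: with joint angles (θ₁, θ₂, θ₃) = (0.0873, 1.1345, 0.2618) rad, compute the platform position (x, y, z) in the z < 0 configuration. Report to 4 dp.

(0.1062, -0.1394, -0.3867)

S1 = (0.3193·cos0.0°, 0.3193·sin0.0°, -0.0157) = (0.3193, 0.0000, -0.0157)
φ2=120.0°: virtual centre (-0.1080, 0.1871, -0.1631), radius l
arm 3 at φ=240.0°: (R−r)+L cos θ3 = 0.3139;  S3 = (-0.1569, -0.2718, -0.0466)
eliminate P² terms by subtracting sphere 1 from 2 and 3
linear system: -0.8547x+0.3742y = -0.0289−-0.2949z; -0.9525x+-0.5436y = -0.0015−-0.0618z
Cramer: x(z) = 0.0198-0.2234z;  y(z) = -0.0319+0.2778z
quadratic in z: (1.1271)z²+(0.1474)z+(-0.1115)=0, √Δ=0.7243 → z ∈ {-0.3867, 0.2559}; z = -0.3867 (taking z<0)
x = 0.1062, y = -0.1394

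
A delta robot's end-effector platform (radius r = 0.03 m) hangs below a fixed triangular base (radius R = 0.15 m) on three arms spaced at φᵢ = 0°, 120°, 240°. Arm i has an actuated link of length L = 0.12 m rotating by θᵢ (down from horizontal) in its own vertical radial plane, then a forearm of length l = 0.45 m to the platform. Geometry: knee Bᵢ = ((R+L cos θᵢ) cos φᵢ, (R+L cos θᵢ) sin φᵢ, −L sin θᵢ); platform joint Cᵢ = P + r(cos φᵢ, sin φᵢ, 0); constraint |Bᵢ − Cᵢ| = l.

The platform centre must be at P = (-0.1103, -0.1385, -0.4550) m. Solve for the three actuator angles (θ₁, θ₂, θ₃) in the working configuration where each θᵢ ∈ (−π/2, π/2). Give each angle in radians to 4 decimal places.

rotate P by −φ1: (-0.1103, -0.1385, -0.4550)
  A=0.2303, B=-0.4550, C=(l²−L²−A²−y'²−z²)/(2L)=-0.3798
  γ=atan2(-0.4550,0.2303)=-1.1022;  ψ=arccos(-0.7447)=2.4109;  θ1=γ+ψ≈1.3087
arm 2 (φ=120.0°): x'=-0.0648, y'=0.1648
  e−x'=0.1848;  (l²−L²−(e−x')²−y'²−z²)/2L = -0.3343
  √(A²+B²)=0.4911;  θ2 = -1.1850+2.3195 ≈ 1.1344
arm 3 (φ=240.0°): x'=0.1751, y'=-0.0263
  A cos θ + B sin θ = C:  -0.0551·cos θ + -0.4550·sin θ = -0.0944
  θ3 = atan2(B,A) + arccos(C/0.4583) = 0.0869

θ₁ = 1.3087, θ₂ = 1.1344, θ₃ = 0.0869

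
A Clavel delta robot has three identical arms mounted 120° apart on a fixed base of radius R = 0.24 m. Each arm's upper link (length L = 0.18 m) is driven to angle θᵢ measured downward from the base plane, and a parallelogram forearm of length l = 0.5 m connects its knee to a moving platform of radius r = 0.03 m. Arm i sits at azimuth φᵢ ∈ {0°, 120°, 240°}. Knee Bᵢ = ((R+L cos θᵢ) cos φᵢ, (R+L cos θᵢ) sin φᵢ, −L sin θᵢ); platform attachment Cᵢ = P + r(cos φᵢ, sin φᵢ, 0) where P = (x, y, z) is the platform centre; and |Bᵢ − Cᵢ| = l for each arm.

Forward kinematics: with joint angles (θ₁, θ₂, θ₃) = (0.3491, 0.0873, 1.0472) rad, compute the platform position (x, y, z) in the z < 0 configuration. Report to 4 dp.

(0.0400, 0.1296, -0.4054)

arm 1 at φ=0.0°: (R−r)+L cos θ1 = 0.3791;  centre 1 = (0.3791, 0.0000, -0.0616)
centre 2 = (0.3893·cos120.0°, 0.3893·sin120.0°, -0.0157) = (-0.1947, 0.3372, -0.0157)
arm 3 at φ=240.0°: (R−r)+L cos θ3 = 0.3000;  centre 3 = (-0.1500, -0.2598, -0.1559)
eliminate P² terms by subtracting sphere 1 from 2 and 3
[-1.1476 0.6743 0.0918]·P = 0.0043;  [-1.0583 -0.5196 -0.1886]·P = -0.0332
Cramer: x(z) = 0.0154-0.0607z;  y(z) = 0.0326-0.2394z
sphere 1 gives Az²+Bz+C=0 with A=1.0610, B=0.1517, C=-0.1129;  B²−4AC=0.5020;  roots -0.4054, 0.2624;  negative root z = -0.4054
x = 0.0400, y = 0.1296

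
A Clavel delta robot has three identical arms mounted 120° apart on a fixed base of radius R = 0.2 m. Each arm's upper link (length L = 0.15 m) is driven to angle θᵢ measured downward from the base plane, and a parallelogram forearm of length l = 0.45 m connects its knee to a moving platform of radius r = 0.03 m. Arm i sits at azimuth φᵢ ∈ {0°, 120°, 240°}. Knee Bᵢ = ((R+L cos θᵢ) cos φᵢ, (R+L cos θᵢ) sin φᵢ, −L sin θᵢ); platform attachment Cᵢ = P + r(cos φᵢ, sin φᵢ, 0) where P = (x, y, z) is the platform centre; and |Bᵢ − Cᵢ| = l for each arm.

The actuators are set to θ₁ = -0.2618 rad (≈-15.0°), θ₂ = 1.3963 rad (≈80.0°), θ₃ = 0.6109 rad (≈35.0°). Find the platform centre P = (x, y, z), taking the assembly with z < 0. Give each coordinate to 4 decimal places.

(0.1708, -0.1127, -0.3723)

arm 1 at φ=0.0°: (R−r)+L cos θ1 = 0.3149;  centre 1 = (0.3149, 0.0000, 0.0388)
arm 2 at φ=120.0°: (R−r)+L cos θ2 = 0.1960;  centre 2 = (-0.0980, 0.1698, -0.1477)
φ3=240.0°: virtual centre (-0.1464, -0.2536, -0.0860), radius l
eliminate P² terms by subtracting sphere 1 from 2 and 3
linear system: -0.8258x+0.3396y = -0.0404−-0.3731z; -0.9226x+-0.5073y = -0.0075−-0.2497z
det = 0.7322;  x = 0.0315+-0.3743z,  y = -0.0425+0.1885z
quadratic in z: (1.1756)z²+(0.1185)z+(-0.1189)=0, √Δ=0.7570 → z ∈ {-0.3723, 0.2715}; z = -0.3723 (taking z<0)
x = 0.1708, y = -0.1127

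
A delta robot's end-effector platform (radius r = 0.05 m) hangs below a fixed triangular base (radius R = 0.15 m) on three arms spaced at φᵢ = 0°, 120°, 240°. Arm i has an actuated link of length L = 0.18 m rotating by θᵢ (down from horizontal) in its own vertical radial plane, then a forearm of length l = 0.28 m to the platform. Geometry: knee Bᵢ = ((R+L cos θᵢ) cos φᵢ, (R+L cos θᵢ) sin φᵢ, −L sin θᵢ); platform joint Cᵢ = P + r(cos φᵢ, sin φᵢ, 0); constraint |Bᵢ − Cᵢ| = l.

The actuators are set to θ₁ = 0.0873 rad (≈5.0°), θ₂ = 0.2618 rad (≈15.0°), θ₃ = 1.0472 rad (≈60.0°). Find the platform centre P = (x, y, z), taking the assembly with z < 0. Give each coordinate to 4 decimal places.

arm 1 at φ=0.0°: ρ1 = 0.2793;  O1 = (0.2793, 0.0000, -0.0157)
arm 2 at φ=120.0°: ρ2 = 0.2739;  O2 = (-0.1369, 0.2372, -0.0466)
O3 = (0.1900·cos240.0°, 0.1900·sin240.0°, -0.1559) = (-0.0950, -0.1645, -0.1559)
eliminate P² terms by subtracting sphere 1 from 2 and 3
linear system: -0.8325x+0.4744y = -0.0011−-0.0618z; -0.7486x+-0.3291y = -0.0179−-0.2804z
det = 0.6291;  x = 0.0140+-0.2437z,  y = 0.0223+-0.2975z
sphere 1 gives Az²+Bz+C=0 with A=1.1479, B=0.1474, C=-0.0073;  B²−4AC=0.0552;  roots -0.1665, 0.0381;  negative root z = -0.1665
x = 0.0546, y = 0.0719

(0.0546, 0.0719, -0.1665)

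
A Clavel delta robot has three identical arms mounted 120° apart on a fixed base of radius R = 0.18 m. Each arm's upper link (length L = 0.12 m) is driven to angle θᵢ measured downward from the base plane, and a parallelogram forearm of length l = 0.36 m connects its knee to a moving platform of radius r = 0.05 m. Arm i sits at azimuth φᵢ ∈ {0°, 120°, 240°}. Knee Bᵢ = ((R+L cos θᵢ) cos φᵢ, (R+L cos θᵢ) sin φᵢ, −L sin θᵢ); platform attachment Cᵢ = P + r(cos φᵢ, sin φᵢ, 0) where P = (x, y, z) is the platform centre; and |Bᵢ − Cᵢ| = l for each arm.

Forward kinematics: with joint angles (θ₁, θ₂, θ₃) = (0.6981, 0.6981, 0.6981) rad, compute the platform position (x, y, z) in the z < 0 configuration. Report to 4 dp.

S1 = (0.2219·cos0.0°, 0.2219·sin0.0°, -0.0771) = (0.2219, 0.0000, -0.0771)
S2 = (0.2219·cos120.0°, 0.2219·sin120.0°, -0.0771) = (-0.1110, 0.1922, -0.0771)
arm 3 at φ=240.0°: e+L cos θ3 = 0.2219;  S3 = (-0.1110, -0.1922, -0.0771)
subtract pairs → two planes through P
plane₁₂: -0.6658x+0.3844y+0.0000z = 0.0000
det = 0.5118;  x = 0.0000+0.0000z,  y = 0.0000+0.0000z
into |P−S₁|² = l²: 1.0000z² + 0.1543z + -0.0744 = 0;  Δ = 0.3214;  z = -0.3606 or 0.2063 → z<0 root = -0.3606
x = 0.0000, y = 0.0000

(0.0000, 0.0000, -0.3606)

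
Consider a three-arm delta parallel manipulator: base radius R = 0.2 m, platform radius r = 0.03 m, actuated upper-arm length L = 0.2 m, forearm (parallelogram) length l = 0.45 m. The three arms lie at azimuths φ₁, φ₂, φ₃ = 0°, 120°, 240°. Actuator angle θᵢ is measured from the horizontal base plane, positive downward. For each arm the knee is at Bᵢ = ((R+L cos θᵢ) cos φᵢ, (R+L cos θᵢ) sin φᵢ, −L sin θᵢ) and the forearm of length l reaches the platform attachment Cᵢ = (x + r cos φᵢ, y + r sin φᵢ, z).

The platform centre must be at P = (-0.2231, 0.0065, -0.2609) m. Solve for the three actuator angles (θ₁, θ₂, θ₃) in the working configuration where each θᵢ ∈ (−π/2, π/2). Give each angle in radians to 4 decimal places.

φ1=0.0° → target in arm frame (-0.2231, 0.0065)
  e−x'=0.3931;  (l²−L²−(e−x')²−y'²−z²)/2L = -0.1503
  θ1 = atan2(B,A) + arccos(C/0.4718) = 1.3092
arm 2 (φ=120.0°): x'=0.1172, y'=0.1900
  A=0.0528, B=-0.2609, C=(l²−L²−A²−y'²−z²)/(2L)=0.1389
  √(A²+B²)=0.2662;  θ2 = -1.3710+1.0219 ≈ -0.3492
arm 3 (φ=240.0°): x'=0.1059, y'=-0.1965
  e−x'=0.0641;  (l²−L²−(e−x')²−y'²−z²)/2L = 0.1293
  θ3 = atan2(B,A) + arccos(C/0.2687) = -0.2614

θ₁ = 1.3092, θ₂ = -0.3492, θ₃ = -0.2614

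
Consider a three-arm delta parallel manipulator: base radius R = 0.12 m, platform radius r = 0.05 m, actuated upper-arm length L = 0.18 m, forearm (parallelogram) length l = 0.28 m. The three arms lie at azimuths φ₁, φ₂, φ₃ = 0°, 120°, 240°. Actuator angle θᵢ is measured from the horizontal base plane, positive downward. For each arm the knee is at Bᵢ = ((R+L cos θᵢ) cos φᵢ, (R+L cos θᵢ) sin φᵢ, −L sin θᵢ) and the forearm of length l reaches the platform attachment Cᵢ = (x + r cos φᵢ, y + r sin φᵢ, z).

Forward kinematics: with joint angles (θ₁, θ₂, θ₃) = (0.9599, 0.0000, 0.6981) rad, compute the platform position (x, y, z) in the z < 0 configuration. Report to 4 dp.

(-0.0825, 0.0719, -0.2360)

arm 1 at φ=0.0°: ρ1 = 0.1732;  O1 = (0.1732, 0.0000, -0.1474)
arm 2 at φ=120.0°: ρ2 = 0.2500;  O2 = (-0.1250, 0.2165, 0.0000)
arm 3 at φ=240.0°: ρ3 = 0.2079;  O3 = (-0.1039, -0.1800, -0.1157)
eliminate P² terms by subtracting sphere 1 from 2 and 3
[-0.5965 0.4330 0.2949]·P = 0.0107;  [-0.5544 -0.3601 0.0635]·P = 0.0049
Cramer: x(z) = -0.0131+0.2939z;  y(z) = 0.0067-0.2762z
sphere 1 gives Az²+Bz+C=0 with A=1.1626, B=0.1816, C=-0.0219;  B²−4AC=0.1347;  roots -0.2360, 0.0798;  negative root z = -0.2360
x = -0.0825, y = 0.0719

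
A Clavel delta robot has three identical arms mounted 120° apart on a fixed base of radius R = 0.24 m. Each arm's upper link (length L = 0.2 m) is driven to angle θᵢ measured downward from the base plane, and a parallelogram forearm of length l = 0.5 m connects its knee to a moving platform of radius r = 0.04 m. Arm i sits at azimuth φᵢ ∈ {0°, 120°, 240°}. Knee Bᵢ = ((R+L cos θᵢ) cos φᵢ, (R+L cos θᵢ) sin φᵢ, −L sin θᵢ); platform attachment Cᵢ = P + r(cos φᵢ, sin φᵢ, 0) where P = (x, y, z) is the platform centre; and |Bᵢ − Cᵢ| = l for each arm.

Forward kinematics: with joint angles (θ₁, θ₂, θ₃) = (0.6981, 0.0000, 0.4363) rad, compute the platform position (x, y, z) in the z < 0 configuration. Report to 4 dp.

centre 1 = (0.3532·cos0.0°, 0.3532·sin0.0°, -0.1286) = (0.3532, 0.0000, -0.1286)
centre 2 = (0.4000·cos120.0°, 0.4000·sin120.0°, 0.0000) = (-0.2000, 0.3464, 0.0000)
centre 3 = (0.3813·cos240.0°, 0.3813·sin240.0°, -0.0845) = (-0.1906, -0.3302, -0.0845)
|centre ₂|²−|centre ₁|² = 0.0187;  |centre ₃|²−|centre ₁|² = 0.0112
[-1.1064 0.6928 0.2571]·P = 0.0187;  [-1.0877 -0.6604 0.0881]·P = 0.0112
det = 1.4842;  x = -0.0136+0.1555z,  y = 0.0054+-0.1228z
sphere 1 gives Az²+Bz+C=0 with A=1.0393, B=0.1417, C=-0.0989;  B²−4AC=0.4313;  roots -0.3841, 0.2478;  negative root z = -0.3841
x = -0.0733, y = 0.0525

(-0.0733, 0.0525, -0.3841)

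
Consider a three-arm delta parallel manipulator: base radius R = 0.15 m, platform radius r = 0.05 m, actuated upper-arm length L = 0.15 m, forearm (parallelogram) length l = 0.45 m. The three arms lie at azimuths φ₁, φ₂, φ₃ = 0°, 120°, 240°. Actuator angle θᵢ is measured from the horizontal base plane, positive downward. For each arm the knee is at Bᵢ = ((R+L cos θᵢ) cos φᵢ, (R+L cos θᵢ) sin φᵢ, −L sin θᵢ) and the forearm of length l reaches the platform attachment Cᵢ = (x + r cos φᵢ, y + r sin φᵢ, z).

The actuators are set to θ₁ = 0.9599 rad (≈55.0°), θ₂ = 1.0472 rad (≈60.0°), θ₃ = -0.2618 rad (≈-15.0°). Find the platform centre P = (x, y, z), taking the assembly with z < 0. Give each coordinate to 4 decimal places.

(-0.0964, -0.2003, -0.4103)

S1 = (0.1860·cos0.0°, 0.1860·sin0.0°, -0.1229) = (0.1860, 0.0000, -0.1229)
φ2=120.0°: virtual centre (-0.0875, 0.1516, -0.1299), radius l
arm 3 at φ=240.0°: e+L cos θ3 = 0.2449;  S3 = (-0.1224, -0.2121, 0.0388)
eliminate P² terms by subtracting sphere 1 from 2 and 3
[-0.5471 0.3031 -0.0141]·P = -0.0022;  [-0.6170 -0.4242 0.3234]·P = 0.0118
det = 0.4191;  x = -0.0063+0.2197z,  y = -0.0186+0.4429z
sphere 1 gives Az²+Bz+C=0 with A=1.2444, B=0.1448, C=-0.1501;  B²−4AC=0.7679;  roots -0.4103, 0.2939;  negative root z = -0.4103
x = -0.0964, y = -0.2003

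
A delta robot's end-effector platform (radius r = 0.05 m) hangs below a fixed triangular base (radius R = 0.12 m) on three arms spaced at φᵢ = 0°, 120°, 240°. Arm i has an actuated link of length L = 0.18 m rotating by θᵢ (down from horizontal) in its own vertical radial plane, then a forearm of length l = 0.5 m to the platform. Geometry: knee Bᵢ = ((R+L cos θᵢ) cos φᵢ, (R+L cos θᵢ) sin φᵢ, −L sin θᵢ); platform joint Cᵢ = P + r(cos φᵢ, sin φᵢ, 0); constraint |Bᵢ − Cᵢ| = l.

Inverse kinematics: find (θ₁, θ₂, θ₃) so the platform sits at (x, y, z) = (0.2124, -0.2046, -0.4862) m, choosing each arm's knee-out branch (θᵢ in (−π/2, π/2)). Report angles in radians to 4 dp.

θ₁ = 0.1748, θ₂ = 1.3966, θ₃ = 0.6112

rotate P by −φ1: (0.2124, -0.2046, -0.4862)
  A=-0.1424, B=-0.4862, C=(l²−L²−A²−y'²−z²)/(2L)=-0.2248
  θ1 = atan2(B,A) + arccos(C/0.5066) = 0.1748
arm 2 (φ=120.0°): x'=-0.2834, y'=-0.0816
  e−x'=0.3534;  (l²−L²−(e−x')²−y'²−z²)/2L = -0.4176
  γ=atan2(-0.4862,0.3534)=-0.9423;  ψ=arccos(-0.6948)=2.3389;  θ2=γ+ψ≈1.3966
φ3=240.0° → target in arm frame (0.0710, 0.2862)
  e−x'=-0.0010;  (l²−L²−(e−x')²−y'²−z²)/2L = -0.2798
  √(A²+B²)=0.4862;  θ3 = -1.5728+2.1840 ≈ 0.6112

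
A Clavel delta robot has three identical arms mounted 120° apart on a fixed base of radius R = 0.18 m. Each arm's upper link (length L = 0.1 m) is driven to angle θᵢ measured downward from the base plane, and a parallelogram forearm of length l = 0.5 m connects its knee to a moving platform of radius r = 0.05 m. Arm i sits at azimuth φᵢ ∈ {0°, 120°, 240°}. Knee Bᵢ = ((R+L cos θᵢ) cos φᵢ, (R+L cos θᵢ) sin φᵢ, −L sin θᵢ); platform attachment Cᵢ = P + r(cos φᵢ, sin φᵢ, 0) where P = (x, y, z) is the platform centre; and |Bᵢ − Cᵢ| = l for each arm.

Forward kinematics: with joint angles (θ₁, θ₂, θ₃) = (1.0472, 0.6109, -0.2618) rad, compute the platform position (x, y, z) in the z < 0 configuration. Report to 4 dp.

(-0.1292, -0.1045, -0.4654)

arm 1 at φ=0.0°: (R−r)+L cos θ1 = 0.1800;  S1 = (0.1800, 0.0000, -0.0866)
arm 2 at φ=120.0°: (R−r)+L cos θ2 = 0.2119;  S2 = (-0.1060, 0.1835, -0.0574)
S3 = (0.2266·cos240.0°, 0.2266·sin240.0°, 0.0259) = (-0.1133, -0.1962, 0.0259)
eliminate P² terms by subtracting sphere 1 from 2 and 3
plane₁₂: -0.5719x+0.3670y+0.0585z = 0.0083
Cramer: x(z) = -0.0175+0.2400z;  y(z) = -0.0047+0.2146z
sphere 1 gives Az²+Bz+C=0 with A=1.1036, B=0.0764, C=-0.2035;  B²−4AC=0.9040;  roots -0.4654, 0.3962;  negative root z = -0.4654
x = -0.1292, y = -0.1045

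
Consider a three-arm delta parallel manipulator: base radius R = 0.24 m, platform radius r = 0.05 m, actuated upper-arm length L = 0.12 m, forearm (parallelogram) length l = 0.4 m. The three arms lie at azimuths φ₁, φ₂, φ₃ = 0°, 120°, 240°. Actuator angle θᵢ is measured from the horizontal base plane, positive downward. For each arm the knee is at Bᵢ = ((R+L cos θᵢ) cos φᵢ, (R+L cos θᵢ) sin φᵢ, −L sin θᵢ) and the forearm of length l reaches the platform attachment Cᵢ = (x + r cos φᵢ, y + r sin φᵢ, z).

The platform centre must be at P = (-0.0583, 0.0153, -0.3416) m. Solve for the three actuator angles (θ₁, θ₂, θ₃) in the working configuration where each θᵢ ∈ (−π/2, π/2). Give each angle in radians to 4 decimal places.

θ₁ = 0.9599, θ₂ = 0.3486, θ₃ = 0.5233

φ1=0.0° → target in arm frame (-0.0583, 0.0153)
  e−x'=0.2483;  (l²−L²−(e−x')²−y'²−z²)/2L = -0.1374
  √(A²+B²)=0.4223;  θ1 = -0.9423+1.9022 ≈ 0.9599
φ2=120.0° → target in arm frame (0.0424, 0.0428)
  A=0.1476, B=-0.3416, C=(l²−L²−A²−y'²−z²)/(2L)=0.0220
  θ2 = atan2(B,A) + arccos(C/0.3721) = 0.3486
arm 3 (φ=240.0°): x'=0.0159, y'=-0.0581
  e−x'=0.1741;  (l²−L²−(e−x')²−y'²−z²)/2L = -0.0199
  γ=atan2(-0.3416,0.1741)=-1.0994;  ψ=arccos(-0.0520)=1.6228;  θ3=γ+ψ≈0.5233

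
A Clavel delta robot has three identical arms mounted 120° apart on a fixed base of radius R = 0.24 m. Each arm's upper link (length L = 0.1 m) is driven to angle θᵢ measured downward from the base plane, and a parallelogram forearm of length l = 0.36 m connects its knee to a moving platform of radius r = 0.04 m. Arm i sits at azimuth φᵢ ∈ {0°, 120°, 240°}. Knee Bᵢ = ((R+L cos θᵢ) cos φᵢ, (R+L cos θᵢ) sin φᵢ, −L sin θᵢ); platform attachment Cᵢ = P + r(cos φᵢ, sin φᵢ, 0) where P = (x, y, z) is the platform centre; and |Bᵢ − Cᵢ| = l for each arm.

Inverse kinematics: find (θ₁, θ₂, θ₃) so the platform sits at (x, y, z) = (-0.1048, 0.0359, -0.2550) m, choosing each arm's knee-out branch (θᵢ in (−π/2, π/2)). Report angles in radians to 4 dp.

θ₁ = 1.3959, θ₂ = -0.2616, θ₃ = 0.4365

φ1=0.0° → target in arm frame (-0.1048, 0.0359)
  e−x'=0.3048;  (l²−L²−(e−x')²−y'²−z²)/2L = -0.1981
  θ1 = atan2(B,A) + arccos(C/0.3974) = 1.3959
arm 2 (φ=120.0°): x'=0.0835, y'=0.0728
  A=0.1165, B=-0.2550, C=(l²−L²−A²−y'²−z²)/(2L)=0.1785
  √(A²+B²)=0.2804;  θ2 = -1.1422+0.8806 ≈ -0.2616
arm 3 (φ=240.0°): x'=0.0213, y'=-0.1087
  A=0.1787, B=-0.2550, C=(l²−L²−A²−y'²−z²)/(2L)=0.0541
  √(A²+B²)=0.3114;  θ3 = -0.9596+1.3961 ≈ 0.4365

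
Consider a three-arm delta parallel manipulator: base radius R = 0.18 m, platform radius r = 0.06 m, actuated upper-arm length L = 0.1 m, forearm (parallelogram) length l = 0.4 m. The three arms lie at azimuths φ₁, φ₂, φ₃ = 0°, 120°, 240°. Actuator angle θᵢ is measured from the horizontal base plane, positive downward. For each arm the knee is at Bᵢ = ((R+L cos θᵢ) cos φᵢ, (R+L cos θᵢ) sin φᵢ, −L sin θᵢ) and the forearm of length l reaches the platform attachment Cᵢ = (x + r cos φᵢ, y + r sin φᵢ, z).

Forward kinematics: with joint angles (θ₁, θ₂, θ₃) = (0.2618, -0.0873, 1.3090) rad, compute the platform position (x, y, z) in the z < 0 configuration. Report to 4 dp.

φ1=0.0°: virtual centre (0.2166, 0.0000, -0.0259), radius l
arm 2 at φ=120.0°: e+L cos θ2 = 0.2196;  centre 2 = (-0.1098, 0.1902, 0.0087)
arm 3 at φ=240.0°: e+L cos θ3 = 0.1459;  centre 3 = (-0.0729, -0.1263, -0.0966)
|centre ₂|²−|centre ₁|² = 0.0007;  |centre ₃|²−|centre ₁|² = -0.0170
[-0.6528 0.3804 0.0692]·P = 0.0007;  [-0.5791 -0.2527 -0.1414]·P = -0.0170
Cramer: x(z) = 0.0163-0.0943z;  y(z) = 0.0299-0.3437z
quadratic in z: (1.1270)z²+(0.0690)z+(-0.1183)=0, √Δ=0.7336 → z ∈ {-0.3561, 0.2948}; z = -0.3561 (taking z<0)
x = 0.0498, y = 0.1522

(0.0498, 0.1522, -0.3561)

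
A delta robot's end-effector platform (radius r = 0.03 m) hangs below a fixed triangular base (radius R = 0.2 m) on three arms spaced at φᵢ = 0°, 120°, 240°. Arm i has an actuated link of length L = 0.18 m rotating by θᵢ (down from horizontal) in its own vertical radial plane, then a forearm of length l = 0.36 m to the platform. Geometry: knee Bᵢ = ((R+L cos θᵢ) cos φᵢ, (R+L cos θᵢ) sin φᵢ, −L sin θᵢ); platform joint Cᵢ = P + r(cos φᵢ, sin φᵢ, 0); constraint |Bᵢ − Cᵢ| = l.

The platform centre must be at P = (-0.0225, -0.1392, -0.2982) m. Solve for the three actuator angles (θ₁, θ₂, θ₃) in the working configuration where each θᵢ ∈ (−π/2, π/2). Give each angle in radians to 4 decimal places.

rotate P by −φ1: (-0.0225, -0.1392, -0.2982)
  A=0.1925, B=-0.2982, C=(l²−L²−A²−y'²−z²)/(2L)=-0.1338
  γ=atan2(-0.2982,0.1925)=-0.9976;  ψ=arccos(-0.3769)=1.9572;  θ1=γ+ψ≈0.9597
φ2=120.0° → target in arm frame (-0.1093, 0.0891)
  e−x'=0.2793;  (l²−L²−(e−x')²−y'²−z²)/2L = -0.2157
  √(A²+B²)=0.4086;  θ2 = -0.8181+2.1271 ≈ 1.3090
rotate P by −φ3: (0.1318, 0.0501, -0.2982)
  A=0.0382, B=-0.2982, C=(l²−L²−A²−y'²−z²)/(2L)=0.0120
  γ=atan2(-0.2982,0.0382)=-1.4434;  ψ=arccos(0.0398)=1.5310;  θ3=γ+ψ≈0.0876

θ₁ = 0.9597, θ₂ = 1.3090, θ₃ = 0.0876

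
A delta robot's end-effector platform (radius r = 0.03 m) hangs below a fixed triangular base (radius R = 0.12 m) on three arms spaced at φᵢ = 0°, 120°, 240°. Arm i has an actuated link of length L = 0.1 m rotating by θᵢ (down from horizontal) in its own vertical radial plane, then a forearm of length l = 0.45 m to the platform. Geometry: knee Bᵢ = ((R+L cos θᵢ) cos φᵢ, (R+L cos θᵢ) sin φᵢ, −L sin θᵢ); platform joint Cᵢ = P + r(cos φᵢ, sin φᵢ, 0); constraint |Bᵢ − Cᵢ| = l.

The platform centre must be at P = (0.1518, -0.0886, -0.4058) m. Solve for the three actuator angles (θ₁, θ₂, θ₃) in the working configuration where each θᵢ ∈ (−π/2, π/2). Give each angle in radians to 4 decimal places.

θ₁ = -0.3492, θ₂ = 0.9598, θ₃ = 0.3493

rotate P by −φ1: (0.1518, -0.0886, -0.4058)
  A=-0.0618, B=-0.4058, C=(l²−L²−A²−y'²−z²)/(2L)=0.0808
  θ1 = atan2(B,A) + arccos(C/0.4105) = -0.3492
rotate P by −φ2: (-0.1526, -0.0872, -0.4058)
  e−x'=0.2426;  (l²−L²−(e−x')²−y'²−z²)/2L = -0.1932
  γ=atan2(-0.4058,0.2426)=-1.0319;  ψ=arccos(-0.4086)=1.9917;  θ2=γ+ψ≈0.9598
arm 3 (φ=240.0°): x'=0.0008, y'=0.1758
  A cos θ + B sin θ = C:  0.0892·cos θ + -0.4058·sin θ = -0.0551
  θ3 = atan2(B,A) + arccos(C/0.4155) = 0.3493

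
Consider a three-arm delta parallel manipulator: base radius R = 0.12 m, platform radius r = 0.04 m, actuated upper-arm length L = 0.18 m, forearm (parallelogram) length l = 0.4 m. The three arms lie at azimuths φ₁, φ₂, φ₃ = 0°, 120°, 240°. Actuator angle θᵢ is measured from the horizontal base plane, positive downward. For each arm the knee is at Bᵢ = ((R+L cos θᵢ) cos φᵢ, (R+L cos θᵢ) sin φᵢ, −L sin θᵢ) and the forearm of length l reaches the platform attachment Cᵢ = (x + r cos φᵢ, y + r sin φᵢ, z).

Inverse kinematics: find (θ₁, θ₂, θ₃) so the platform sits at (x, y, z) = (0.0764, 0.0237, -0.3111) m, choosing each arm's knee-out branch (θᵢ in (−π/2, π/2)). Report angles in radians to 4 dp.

θ₁ = -0.2618, θ₂ = 0.1745, θ₃ = 0.3491

rotate P by −φ1: (0.0764, 0.0237, -0.3111)
  A cos θ + B sin θ = C:  0.0036·cos θ + -0.3111·sin θ = 0.0840
  γ=atan2(-0.3111,0.0036)=-1.5592;  ψ=arccos(0.2700)=1.2974;  θ1=γ+ψ≈-0.2618
rotate P by −φ2: (-0.0177, -0.0780, -0.3111)
  A=0.0977, B=-0.3111, C=(l²−L²−A²−y'²−z²)/(2L)=0.0422
  √(A²+B²)=0.3261;  θ2 = -1.2666+1.4410 ≈ 0.1745
φ3=240.0° → target in arm frame (-0.0587, 0.0543)
  A cos θ + B sin θ = C:  0.1387·cos θ + -0.3111·sin θ = 0.0240
  θ3 = atan2(B,A) + arccos(C/0.3406) = 0.3491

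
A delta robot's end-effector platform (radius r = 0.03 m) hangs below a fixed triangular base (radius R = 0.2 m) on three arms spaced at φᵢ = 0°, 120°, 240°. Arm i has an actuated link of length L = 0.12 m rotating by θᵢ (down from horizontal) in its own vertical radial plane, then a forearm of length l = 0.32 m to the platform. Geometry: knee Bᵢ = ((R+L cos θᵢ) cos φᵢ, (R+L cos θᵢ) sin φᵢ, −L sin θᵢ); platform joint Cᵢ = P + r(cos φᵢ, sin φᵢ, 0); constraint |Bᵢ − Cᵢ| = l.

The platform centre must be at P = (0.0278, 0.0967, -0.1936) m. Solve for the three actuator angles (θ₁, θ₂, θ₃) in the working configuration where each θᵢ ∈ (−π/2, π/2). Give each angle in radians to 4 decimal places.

θ₁ = 0.2617, θ₂ = -0.2618, θ₃ = 1.2219

arm 1 (φ=0.0°): x'=0.0278, y'=0.0967
  A cos θ + B sin θ = C:  0.1422·cos θ + -0.1936·sin θ = 0.0873
  γ=atan2(-0.1936,0.1422)=-0.9373;  ψ=arccos(0.3633)=1.1989;  θ1=γ+ψ≈0.2617
arm 2 (φ=120.0°): x'=0.0698, y'=-0.0724
  A=0.1002, B=-0.1936, C=(l²−L²−A²−y'²−z²)/(2L)=0.1468
  θ2 = atan2(B,A) + arccos(C/0.2180) = -0.2618
arm 3 (φ=240.0°): x'=-0.0976, y'=-0.0243
  A cos θ + B sin θ = C:  0.2676·cos θ + -0.1936·sin θ = -0.0904
  γ=atan2(-0.1936,0.2676)=-0.6262;  ψ=arccos(-0.2738)=1.8481;  θ3=γ+ψ≈1.2219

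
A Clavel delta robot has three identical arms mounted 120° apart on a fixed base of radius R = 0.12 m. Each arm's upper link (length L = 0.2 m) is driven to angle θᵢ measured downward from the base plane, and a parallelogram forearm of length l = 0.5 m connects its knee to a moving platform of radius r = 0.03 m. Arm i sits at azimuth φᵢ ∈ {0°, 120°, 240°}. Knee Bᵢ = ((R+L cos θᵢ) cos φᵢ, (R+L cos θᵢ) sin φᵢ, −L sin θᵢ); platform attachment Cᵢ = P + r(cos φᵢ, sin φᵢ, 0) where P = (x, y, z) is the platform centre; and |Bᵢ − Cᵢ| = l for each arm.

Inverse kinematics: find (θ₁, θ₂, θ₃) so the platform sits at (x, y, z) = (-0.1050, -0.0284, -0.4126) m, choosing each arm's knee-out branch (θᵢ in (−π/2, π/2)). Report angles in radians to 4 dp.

θ₁ = 0.4364, θ₂ = -0.0001, θ₃ = -0.1743

φ1=0.0° → target in arm frame (-0.1050, -0.0284)
  A=0.1950, B=-0.4126, C=(l²−L²−A²−y'²−z²)/(2L)=0.0023
  √(A²+B²)=0.4564;  θ1 = -1.1293+1.5657 ≈ 0.4364
φ2=120.0° → target in arm frame (0.0279, 0.1051)
  A cos θ + B sin θ = C:  0.0621·cos θ + -0.4126·sin θ = 0.0621
  √(A²+B²)=0.4172;  θ2 = -1.4214+1.4213 ≈ -0.0001
φ3=240.0° → target in arm frame (0.0771, -0.0767)
  A=0.0129, B=-0.4126, C=(l²−L²−A²−y'²−z²)/(2L)=0.0843
  γ=atan2(-0.4126,0.0129)=-1.5395;  ψ=arccos(0.2041)=1.3652;  θ3=γ+ψ≈-0.1743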